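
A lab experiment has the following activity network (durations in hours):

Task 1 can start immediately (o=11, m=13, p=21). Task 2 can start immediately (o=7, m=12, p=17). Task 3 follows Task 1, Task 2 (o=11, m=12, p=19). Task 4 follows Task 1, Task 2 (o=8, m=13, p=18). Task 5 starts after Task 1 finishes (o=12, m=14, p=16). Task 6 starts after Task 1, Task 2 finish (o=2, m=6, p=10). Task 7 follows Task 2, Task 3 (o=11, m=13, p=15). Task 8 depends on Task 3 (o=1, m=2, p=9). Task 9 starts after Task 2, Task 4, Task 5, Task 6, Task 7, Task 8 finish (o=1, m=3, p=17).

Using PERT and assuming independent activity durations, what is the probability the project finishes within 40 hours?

te_Task 1 = (11 + 4·13 + 21)/6 = 84/6 = 14; σ²_Task 1 = ((21−11)/6)² = 2.778
te_Task 2 = (7 + 4·12 + 17)/6 = 72/6 = 12; σ²_Task 2 = ((17−7)/6)² = 2.778
te_Task 3 = (11 + 4·12 + 19)/6 = 78/6 = 13; σ²_Task 3 = ((19−11)/6)² = 1.778
te_Task 4 = (8 + 4·13 + 18)/6 = 78/6 = 13; σ²_Task 4 = ((18−8)/6)² = 2.778
te_Task 5 = (12 + 4·14 + 16)/6 = 84/6 = 14; σ²_Task 5 = ((16−12)/6)² = 0.444
te_Task 6 = (2 + 4·6 + 10)/6 = 36/6 = 6; σ²_Task 6 = ((10−2)/6)² = 1.778
te_Task 7 = (11 + 4·13 + 15)/6 = 78/6 = 13; σ²_Task 7 = ((15−11)/6)² = 0.444
te_Task 8 = (1 + 4·2 + 9)/6 = 18/6 = 3; σ²_Task 8 = ((9−1)/6)² = 1.778
te_Task 9 = (1 + 4·3 + 17)/6 = 30/6 = 5; σ²_Task 9 = ((17−1)/6)² = 7.111

Forward pass:
ES_Task 1 = 0; EF_Task 1 = 14
ES_Task 2 = 0; EF_Task 2 = 12
ES_Task 3 = max(EF_Task 1=14, EF_Task 2=12) = 14; EF_Task 3 = 14+13 = 27
ES_Task 4 = max(EF_Task 1=14, EF_Task 2=12) = 14; EF_Task 4 = 14+13 = 27
ES_Task 5 = 14; EF_Task 5 = 14+14 = 28
ES_Task 6 = max(EF_Task 1=14, EF_Task 2=12) = 14; EF_Task 6 = 14+6 = 20
ES_Task 7 = max(EF_Task 2=12, EF_Task 3=27) = 27; EF_Task 7 = 27+13 = 40
ES_Task 8 = 27; EF_Task 8 = 27+3 = 30
ES_Task 9 = max(EF_Task 2=12, EF_Task 4=27, EF_Task 5=28, EF_Task 6=20, EF_Task 7=40, EF_Task 8=30) = 40; EF_Task 9 = 40+5 = 45
Expected project duration μ = 45 hours. Critical path: Task 1 → Task 3 → Task 7 → Task 9.

Variance along critical path = 2.778 + 1.778 + 0.444 + 7.111 = 12.111; σ = √12.111 = 3.480 hours.
Z = (40 − 45) / 3.480 = -1.437
P(T ≤ 40) = Φ(-1.437) ≈ 0.075

0.075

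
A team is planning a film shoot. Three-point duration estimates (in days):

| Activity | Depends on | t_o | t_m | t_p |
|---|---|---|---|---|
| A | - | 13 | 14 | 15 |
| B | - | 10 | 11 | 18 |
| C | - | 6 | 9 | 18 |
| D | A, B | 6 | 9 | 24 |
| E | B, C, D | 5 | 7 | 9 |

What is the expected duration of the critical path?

32 days

te_A = (13 + 4·14 + 15)/6 = 84/6 = 14
te_B = (10 + 4·11 + 18)/6 = 72/6 = 12
te_C = (6 + 4·9 + 18)/6 = 60/6 = 10
te_D = (6 + 4·9 + 24)/6 = 66/6 = 11
te_E = (5 + 4·7 + 9)/6 = 42/6 = 7

Forward pass:
ES_A = 0; EF_A = 14
ES_B = 0; EF_B = 12
ES_C = 0; EF_C = 10
ES_D = max(EF_A=14, EF_B=12) = 14; EF_D = 14+11 = 25
ES_E = max(EF_B=12, EF_C=10, EF_D=25) = 25; EF_E = 25+7 = 32
Expected project duration μ = 32 days. Critical path: A → D → E.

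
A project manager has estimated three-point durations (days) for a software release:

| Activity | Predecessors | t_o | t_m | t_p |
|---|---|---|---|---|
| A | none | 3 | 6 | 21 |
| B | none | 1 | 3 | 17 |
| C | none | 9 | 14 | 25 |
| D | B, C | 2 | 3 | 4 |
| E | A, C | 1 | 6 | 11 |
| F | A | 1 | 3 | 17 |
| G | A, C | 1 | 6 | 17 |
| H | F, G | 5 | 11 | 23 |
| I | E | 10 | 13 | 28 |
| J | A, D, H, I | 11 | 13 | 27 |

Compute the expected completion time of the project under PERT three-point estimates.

te_A = (3 + 4·6 + 21)/6 = 48/6 = 8
te_B = (1 + 4·3 + 17)/6 = 30/6 = 5
te_C = (9 + 4·14 + 25)/6 = 90/6 = 15
te_D = (2 + 4·3 + 4)/6 = 18/6 = 3
te_E = (1 + 4·6 + 11)/6 = 36/6 = 6
te_F = (1 + 4·3 + 17)/6 = 30/6 = 5
te_G = (1 + 4·6 + 17)/6 = 42/6 = 7
te_H = (5 + 4·11 + 23)/6 = 72/6 = 12
te_I = (10 + 4·13 + 28)/6 = 90/6 = 15
te_J = (11 + 4·13 + 27)/6 = 90/6 = 15

Forward pass:
ES_A = 0; EF_A = 8
ES_B = 0; EF_B = 5
ES_C = 0; EF_C = 15
ES_D = max(EF_B=5, EF_C=15) = 15; EF_D = 15+3 = 18
ES_E = max(EF_A=8, EF_C=15) = 15; EF_E = 15+6 = 21
ES_F = 8; EF_F = 8+5 = 13
ES_G = max(EF_A=8, EF_C=15) = 15; EF_G = 15+7 = 22
ES_H = max(EF_F=13, EF_G=22) = 22; EF_H = 22+12 = 34
ES_I = 21; EF_I = 21+15 = 36
ES_J = max(EF_A=8, EF_D=18, EF_H=34, EF_I=36) = 36; EF_J = 36+15 = 51
Expected project duration μ = 51 days. Critical path: C → E → I → J.

51 days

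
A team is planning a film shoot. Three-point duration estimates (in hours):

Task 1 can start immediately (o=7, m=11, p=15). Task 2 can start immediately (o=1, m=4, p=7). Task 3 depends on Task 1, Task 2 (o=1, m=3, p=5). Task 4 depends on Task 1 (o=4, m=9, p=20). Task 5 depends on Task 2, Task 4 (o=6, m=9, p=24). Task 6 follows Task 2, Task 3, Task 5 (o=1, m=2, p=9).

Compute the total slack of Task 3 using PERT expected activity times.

18 hours

te_Task 1 = (7 + 4·11 + 15)/6 = 66/6 = 11
te_Task 2 = (1 + 4·4 + 7)/6 = 24/6 = 4
te_Task 3 = (1 + 4·3 + 5)/6 = 18/6 = 3
te_Task 4 = (4 + 4·9 + 20)/6 = 60/6 = 10
te_Task 5 = (6 + 4·9 + 24)/6 = 66/6 = 11
te_Task 6 = (1 + 4·2 + 9)/6 = 18/6 = 3

Forward pass:
ES_Task 1 = 0; EF_Task 1 = 11
ES_Task 2 = 0; EF_Task 2 = 4
ES_Task 3 = max(EF_Task 1=11, EF_Task 2=4) = 11; EF_Task 3 = 11+3 = 14
ES_Task 4 = 11; EF_Task 4 = 11+10 = 21
ES_Task 5 = max(EF_Task 2=4, EF_Task 4=21) = 21; EF_Task 5 = 21+11 = 32
ES_Task 6 = max(EF_Task 2=4, EF_Task 3=14, EF_Task 5=32) = 32; EF_Task 6 = 32+3 = 35
Expected project duration μ = 35 hours. Critical path: Task 1 → Task 4 → Task 5 → Task 6.

Backward pass:
LF_Task 6 = 35; LS_Task 6 = 35−3 = 32
LF_Task 5 = LS_Task 6 = 32; LS_Task 5 = 32−11 = 21
LF_Task 4 = LS_Task 5 = 21; LS_Task 4 = 21−10 = 11
LF_Task 3 = LS_Task 6 = 32; LS_Task 3 = 32−3 = 29
LF_Task 2 = min(LS_Task 3=29, LS_Task 5=21, LS_Task 6=32) = 21; LS_Task 2 = 21−4 = 17
LF_Task 1 = min(LS_Task 3=29, LS_Task 4=11) = 11; LS_Task 1 = 11−11 = 0
Slack_Task 3 = LS_Task 3 − ES_Task 3 = 29 − 11 = 18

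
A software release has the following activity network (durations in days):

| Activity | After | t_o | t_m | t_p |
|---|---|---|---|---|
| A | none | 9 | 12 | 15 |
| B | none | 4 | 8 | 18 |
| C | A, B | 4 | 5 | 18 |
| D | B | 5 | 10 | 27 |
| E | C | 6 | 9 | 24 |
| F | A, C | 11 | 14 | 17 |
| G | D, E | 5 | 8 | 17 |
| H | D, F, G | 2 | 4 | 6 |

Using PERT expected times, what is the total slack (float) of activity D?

9 days

te_A = (9 + 4·12 + 15)/6 = 72/6 = 12
te_B = (4 + 4·8 + 18)/6 = 54/6 = 9
te_C = (4 + 4·5 + 18)/6 = 42/6 = 7
te_D = (5 + 4·10 + 27)/6 = 72/6 = 12
te_E = (6 + 4·9 + 24)/6 = 66/6 = 11
te_F = (11 + 4·14 + 17)/6 = 84/6 = 14
te_G = (5 + 4·8 + 17)/6 = 54/6 = 9
te_H = (2 + 4·4 + 6)/6 = 24/6 = 4

Forward pass:
ES_A = 0; EF_A = 12
ES_B = 0; EF_B = 9
ES_C = max(EF_A=12, EF_B=9) = 12; EF_C = 12+7 = 19
ES_D = 9; EF_D = 9+12 = 21
ES_E = 19; EF_E = 19+11 = 30
ES_F = max(EF_A=12, EF_C=19) = 19; EF_F = 19+14 = 33
ES_G = max(EF_D=21, EF_E=30) = 30; EF_G = 30+9 = 39
ES_H = max(EF_D=21, EF_F=33, EF_G=39) = 39; EF_H = 39+4 = 43
Expected project duration μ = 43 days. Critical path: A → C → E → G → H.

Backward pass:
LF_H = 43; LS_H = 43−4 = 39
LF_G = LS_H = 39; LS_G = 39−9 = 30
LF_F = LS_H = 39; LS_F = 39−14 = 25
LF_E = LS_G = 30; LS_E = 30−11 = 19
LF_D = min(LS_G=30, LS_H=39) = 30; LS_D = 30−12 = 18
LF_C = min(LS_E=19, LS_F=25) = 19; LS_C = 19−7 = 12
LF_B = min(LS_C=12, LS_D=18) = 12; LS_B = 12−9 = 3
LF_A = min(LS_C=12, LS_F=25) = 12; LS_A = 12−12 = 0
Slack_D = LS_D − ES_D = 18 − 9 = 9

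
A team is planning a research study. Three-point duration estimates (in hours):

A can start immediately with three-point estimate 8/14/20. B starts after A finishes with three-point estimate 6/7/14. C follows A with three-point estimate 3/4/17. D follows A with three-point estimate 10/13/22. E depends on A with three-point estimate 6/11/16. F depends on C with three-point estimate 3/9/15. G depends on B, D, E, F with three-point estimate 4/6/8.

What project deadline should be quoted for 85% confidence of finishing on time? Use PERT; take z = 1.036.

38.9 hours

te_A = (8 + 4·14 + 20)/6 = 84/6 = 14; σ²_A = ((20−8)/6)² = 4.000
te_B = (6 + 4·7 + 14)/6 = 48/6 = 8; σ²_B = ((14−6)/6)² = 1.778
te_C = (3 + 4·4 + 17)/6 = 36/6 = 6; σ²_C = ((17−3)/6)² = 5.444
te_D = (10 + 4·13 + 22)/6 = 84/6 = 14; σ²_D = ((22−10)/6)² = 4.000
te_E = (6 + 4·11 + 16)/6 = 66/6 = 11; σ²_E = ((16−6)/6)² = 2.778
te_F = (3 + 4·9 + 15)/6 = 54/6 = 9; σ²_F = ((15−3)/6)² = 4.000
te_G = (4 + 4·6 + 8)/6 = 36/6 = 6; σ²_G = ((8−4)/6)² = 0.444

Forward pass:
ES_A = 0; EF_A = 14
ES_B = 14; EF_B = 14+8 = 22
ES_C = 14; EF_C = 14+6 = 20
ES_D = 14; EF_D = 14+14 = 28
ES_E = 14; EF_E = 14+11 = 25
ES_F = 20; EF_F = 20+9 = 29
ES_G = max(EF_B=22, EF_D=28, EF_E=25, EF_F=29) = 29; EF_G = 29+6 = 35
Expected project duration μ = 35 hours. Critical path: A → C → F → G.

Variance along critical path = 4.000 + 5.444 + 4.000 + 0.444 = 13.889; σ = 3.727 hours.
D = μ + z·σ = 35 + 1.036·3.727 = 38.9 hours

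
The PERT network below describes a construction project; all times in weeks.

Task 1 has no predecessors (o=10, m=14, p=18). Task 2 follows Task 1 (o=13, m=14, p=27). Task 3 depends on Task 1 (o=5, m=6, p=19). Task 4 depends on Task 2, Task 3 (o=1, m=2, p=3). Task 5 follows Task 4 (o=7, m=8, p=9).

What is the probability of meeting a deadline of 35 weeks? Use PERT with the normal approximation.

0.033

te_Task 1 = (10 + 4·14 + 18)/6 = 84/6 = 14; σ²_Task 1 = ((18−10)/6)² = 1.778
te_Task 2 = (13 + 4·14 + 27)/6 = 96/6 = 16; σ²_Task 2 = ((27−13)/6)² = 5.444
te_Task 3 = (5 + 4·6 + 19)/6 = 48/6 = 8; σ²_Task 3 = ((19−5)/6)² = 5.444
te_Task 4 = (1 + 4·2 + 3)/6 = 12/6 = 2; σ²_Task 4 = ((3−1)/6)² = 0.111
te_Task 5 = (7 + 4·8 + 9)/6 = 48/6 = 8; σ²_Task 5 = ((9−7)/6)² = 0.111

Forward pass:
ES_Task 1 = 0; EF_Task 1 = 14
ES_Task 2 = 14; EF_Task 2 = 14+16 = 30
ES_Task 3 = 14; EF_Task 3 = 14+8 = 22
ES_Task 4 = max(EF_Task 2=30, EF_Task 3=22) = 30; EF_Task 4 = 30+2 = 32
ES_Task 5 = 32; EF_Task 5 = 32+8 = 40
Expected project duration μ = 40 weeks. Critical path: Task 1 → Task 2 → Task 4 → Task 5.

Variance along critical path = 1.778 + 5.444 + 0.111 + 0.111 = 7.444; σ = √7.444 = 2.728 weeks.
Z = (35 − 40) / 2.728 = -1.833
P(T ≤ 35) = Φ(-1.833) ≈ 0.033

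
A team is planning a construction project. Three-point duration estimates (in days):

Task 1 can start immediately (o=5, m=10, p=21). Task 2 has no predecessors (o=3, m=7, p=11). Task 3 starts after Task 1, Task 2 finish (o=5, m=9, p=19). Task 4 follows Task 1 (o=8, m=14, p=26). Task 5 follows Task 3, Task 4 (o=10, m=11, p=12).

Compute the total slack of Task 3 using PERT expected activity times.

te_Task 1 = (5 + 4·10 + 21)/6 = 66/6 = 11
te_Task 2 = (3 + 4·7 + 11)/6 = 42/6 = 7
te_Task 3 = (5 + 4·9 + 19)/6 = 60/6 = 10
te_Task 4 = (8 + 4·14 + 26)/6 = 90/6 = 15
te_Task 5 = (10 + 4·11 + 12)/6 = 66/6 = 11

Forward pass:
ES_Task 1 = 0; EF_Task 1 = 11
ES_Task 2 = 0; EF_Task 2 = 7
ES_Task 3 = max(EF_Task 1=11, EF_Task 2=7) = 11; EF_Task 3 = 11+10 = 21
ES_Task 4 = 11; EF_Task 4 = 11+15 = 26
ES_Task 5 = max(EF_Task 3=21, EF_Task 4=26) = 26; EF_Task 5 = 26+11 = 37
Expected project duration μ = 37 days. Critical path: Task 1 → Task 4 → Task 5.

Backward pass:
LF_Task 5 = 37; LS_Task 5 = 37−11 = 26
LF_Task 4 = LS_Task 5 = 26; LS_Task 4 = 26−15 = 11
LF_Task 3 = LS_Task 5 = 26; LS_Task 3 = 26−10 = 16
LF_Task 2 = LS_Task 3 = 16; LS_Task 2 = 16−7 = 9
LF_Task 1 = min(LS_Task 3=16, LS_Task 4=11) = 11; LS_Task 1 = 11−11 = 0
Slack_Task 3 = LS_Task 3 − ES_Task 3 = 16 − 11 = 5

5 days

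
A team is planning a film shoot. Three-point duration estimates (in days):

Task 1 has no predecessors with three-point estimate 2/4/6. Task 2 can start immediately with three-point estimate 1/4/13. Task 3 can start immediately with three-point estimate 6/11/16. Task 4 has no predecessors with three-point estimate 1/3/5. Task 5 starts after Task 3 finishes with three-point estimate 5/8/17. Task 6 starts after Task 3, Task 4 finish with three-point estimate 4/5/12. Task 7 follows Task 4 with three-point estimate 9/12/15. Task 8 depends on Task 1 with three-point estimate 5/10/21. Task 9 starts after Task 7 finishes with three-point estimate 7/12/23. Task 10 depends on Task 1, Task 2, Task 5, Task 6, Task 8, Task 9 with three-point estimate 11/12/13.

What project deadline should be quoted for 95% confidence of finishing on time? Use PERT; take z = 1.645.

te_Task 1 = (2 + 4·4 + 6)/6 = 24/6 = 4; σ²_Task 1 = ((6−2)/6)² = 0.444
te_Task 2 = (1 + 4·4 + 13)/6 = 30/6 = 5; σ²_Task 2 = ((13−1)/6)² = 4.000
te_Task 3 = (6 + 4·11 + 16)/6 = 66/6 = 11; σ²_Task 3 = ((16−6)/6)² = 2.778
te_Task 4 = (1 + 4·3 + 5)/6 = 18/6 = 3; σ²_Task 4 = ((5−1)/6)² = 0.444
te_Task 5 = (5 + 4·8 + 17)/6 = 54/6 = 9; σ²_Task 5 = ((17−5)/6)² = 4.000
te_Task 6 = (4 + 4·5 + 12)/6 = 36/6 = 6; σ²_Task 6 = ((12−4)/6)² = 1.778
te_Task 7 = (9 + 4·12 + 15)/6 = 72/6 = 12; σ²_Task 7 = ((15−9)/6)² = 1.000
te_Task 8 = (5 + 4·10 + 21)/6 = 66/6 = 11; σ²_Task 8 = ((21−5)/6)² = 7.111
te_Task 9 = (7 + 4·12 + 23)/6 = 78/6 = 13; σ²_Task 9 = ((23−7)/6)² = 7.111
te_Task 10 = (11 + 4·12 + 13)/6 = 72/6 = 12; σ²_Task 10 = ((13−11)/6)² = 0.111

Forward pass:
ES_Task 1 = 0; EF_Task 1 = 4
ES_Task 2 = 0; EF_Task 2 = 5
ES_Task 3 = 0; EF_Task 3 = 11
ES_Task 4 = 0; EF_Task 4 = 3
ES_Task 5 = 11; EF_Task 5 = 11+9 = 20
ES_Task 6 = max(EF_Task 3=11, EF_Task 4=3) = 11; EF_Task 6 = 11+6 = 17
ES_Task 7 = 3; EF_Task 7 = 3+12 = 15
ES_Task 8 = 4; EF_Task 8 = 4+11 = 15
ES_Task 9 = 15; EF_Task 9 = 15+13 = 28
ES_Task 10 = max(EF_Task 1=4, EF_Task 2=5, EF_Task 5=20, EF_Task 6=17, EF_Task 8=15, EF_Task 9=28) = 28; EF_Task 10 = 28+12 = 40
Expected project duration μ = 40 days. Critical path: Task 4 → Task 7 → Task 9 → Task 10.

Variance along critical path = 0.444 + 1.000 + 7.111 + 0.111 = 8.667; σ = 2.944 days.
D = μ + z·σ = 40 + 1.645·2.944 = 44.8 days

44.8 days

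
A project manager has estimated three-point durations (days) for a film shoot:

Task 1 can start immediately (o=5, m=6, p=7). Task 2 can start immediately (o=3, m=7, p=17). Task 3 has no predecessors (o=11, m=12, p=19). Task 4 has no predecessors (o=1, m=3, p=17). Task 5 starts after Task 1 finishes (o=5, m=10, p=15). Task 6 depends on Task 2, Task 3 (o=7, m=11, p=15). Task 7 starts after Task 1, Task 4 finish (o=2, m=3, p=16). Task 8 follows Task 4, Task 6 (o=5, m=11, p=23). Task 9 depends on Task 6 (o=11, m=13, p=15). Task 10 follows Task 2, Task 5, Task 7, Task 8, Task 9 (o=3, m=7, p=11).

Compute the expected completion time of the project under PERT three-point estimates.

44 days

te_Task 1 = (5 + 4·6 + 7)/6 = 36/6 = 6
te_Task 2 = (3 + 4·7 + 17)/6 = 48/6 = 8
te_Task 3 = (11 + 4·12 + 19)/6 = 78/6 = 13
te_Task 4 = (1 + 4·3 + 17)/6 = 30/6 = 5
te_Task 5 = (5 + 4·10 + 15)/6 = 60/6 = 10
te_Task 6 = (7 + 4·11 + 15)/6 = 66/6 = 11
te_Task 7 = (2 + 4·3 + 16)/6 = 30/6 = 5
te_Task 8 = (5 + 4·11 + 23)/6 = 72/6 = 12
te_Task 9 = (11 + 4·13 + 15)/6 = 78/6 = 13
te_Task 10 = (3 + 4·7 + 11)/6 = 42/6 = 7

Forward pass:
ES_Task 1 = 0; EF_Task 1 = 6
ES_Task 2 = 0; EF_Task 2 = 8
ES_Task 3 = 0; EF_Task 3 = 13
ES_Task 4 = 0; EF_Task 4 = 5
ES_Task 5 = 6; EF_Task 5 = 6+10 = 16
ES_Task 6 = max(EF_Task 2=8, EF_Task 3=13) = 13; EF_Task 6 = 13+11 = 24
ES_Task 7 = max(EF_Task 1=6, EF_Task 4=5) = 6; EF_Task 7 = 6+5 = 11
ES_Task 8 = max(EF_Task 4=5, EF_Task 6=24) = 24; EF_Task 8 = 24+12 = 36
ES_Task 9 = 24; EF_Task 9 = 24+13 = 37
ES_Task 10 = max(EF_Task 2=8, EF_Task 5=16, EF_Task 7=11, EF_Task 8=36, EF_Task 9=37) = 37; EF_Task 10 = 37+7 = 44
Expected project duration μ = 44 days. Critical path: Task 3 → Task 6 → Task 9 → Task 10.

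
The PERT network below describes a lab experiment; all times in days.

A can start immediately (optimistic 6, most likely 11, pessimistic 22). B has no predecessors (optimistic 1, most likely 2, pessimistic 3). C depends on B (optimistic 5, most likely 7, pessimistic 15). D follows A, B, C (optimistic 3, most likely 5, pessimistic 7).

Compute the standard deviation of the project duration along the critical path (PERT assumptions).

te_A = (6 + 4·11 + 22)/6 = 72/6 = 12; σ²_A = ((22−6)/6)² = 7.111
te_B = (1 + 4·2 + 3)/6 = 12/6 = 2; σ²_B = ((3−1)/6)² = 0.111
te_C = (5 + 4·7 + 15)/6 = 48/6 = 8; σ²_C = ((15−5)/6)² = 2.778
te_D = (3 + 4·5 + 7)/6 = 30/6 = 5; σ²_D = ((7−3)/6)² = 0.444

Forward pass:
ES_A = 0; EF_A = 12
ES_B = 0; EF_B = 2
ES_C = 2; EF_C = 2+8 = 10
ES_D = max(EF_A=12, EF_B=2, EF_C=10) = 12; EF_D = 12+5 = 17
Expected project duration μ = 17 days. Critical path: A → D.

Variance along critical path = 7.111 + 0.444 = 7.556
σ = √7.556 = 2.749 days

2.75 days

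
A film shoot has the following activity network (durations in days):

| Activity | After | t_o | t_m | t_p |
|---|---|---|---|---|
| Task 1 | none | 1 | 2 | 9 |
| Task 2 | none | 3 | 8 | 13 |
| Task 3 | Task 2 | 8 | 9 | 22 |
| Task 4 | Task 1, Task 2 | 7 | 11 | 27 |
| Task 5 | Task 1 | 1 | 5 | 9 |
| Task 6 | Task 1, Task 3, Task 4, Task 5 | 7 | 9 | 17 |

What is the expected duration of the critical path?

31 days

te_Task 1 = (1 + 4·2 + 9)/6 = 18/6 = 3
te_Task 2 = (3 + 4·8 + 13)/6 = 48/6 = 8
te_Task 3 = (8 + 4·9 + 22)/6 = 66/6 = 11
te_Task 4 = (7 + 4·11 + 27)/6 = 78/6 = 13
te_Task 5 = (1 + 4·5 + 9)/6 = 30/6 = 5
te_Task 6 = (7 + 4·9 + 17)/6 = 60/6 = 10

Forward pass:
ES_Task 1 = 0; EF_Task 1 = 3
ES_Task 2 = 0; EF_Task 2 = 8
ES_Task 3 = 8; EF_Task 3 = 8+11 = 19
ES_Task 4 = max(EF_Task 1=3, EF_Task 2=8) = 8; EF_Task 4 = 8+13 = 21
ES_Task 5 = 3; EF_Task 5 = 3+5 = 8
ES_Task 6 = max(EF_Task 1=3, EF_Task 3=19, EF_Task 4=21, EF_Task 5=8) = 21; EF_Task 6 = 21+10 = 31
Expected project duration μ = 31 days. Critical path: Task 2 → Task 4 → Task 6.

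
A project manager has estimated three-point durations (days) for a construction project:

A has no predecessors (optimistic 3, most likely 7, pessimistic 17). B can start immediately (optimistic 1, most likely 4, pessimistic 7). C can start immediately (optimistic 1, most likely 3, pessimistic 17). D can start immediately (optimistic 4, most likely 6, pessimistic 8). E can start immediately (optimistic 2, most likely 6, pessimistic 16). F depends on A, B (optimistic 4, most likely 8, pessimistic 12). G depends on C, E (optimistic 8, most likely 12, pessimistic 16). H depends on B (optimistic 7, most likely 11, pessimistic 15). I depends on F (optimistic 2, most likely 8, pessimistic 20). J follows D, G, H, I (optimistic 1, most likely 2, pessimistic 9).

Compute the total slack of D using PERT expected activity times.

19 days

te_A = (3 + 4·7 + 17)/6 = 48/6 = 8
te_B = (1 + 4·4 + 7)/6 = 24/6 = 4
te_C = (1 + 4·3 + 17)/6 = 30/6 = 5
te_D = (4 + 4·6 + 8)/6 = 36/6 = 6
te_E = (2 + 4·6 + 16)/6 = 42/6 = 7
te_F = (4 + 4·8 + 12)/6 = 48/6 = 8
te_G = (8 + 4·12 + 16)/6 = 72/6 = 12
te_H = (7 + 4·11 + 15)/6 = 66/6 = 11
te_I = (2 + 4·8 + 20)/6 = 54/6 = 9
te_J = (1 + 4·2 + 9)/6 = 18/6 = 3

Forward pass:
ES_A = 0; EF_A = 8
ES_B = 0; EF_B = 4
ES_C = 0; EF_C = 5
ES_D = 0; EF_D = 6
ES_E = 0; EF_E = 7
ES_F = max(EF_A=8, EF_B=4) = 8; EF_F = 8+8 = 16
ES_G = max(EF_C=5, EF_E=7) = 7; EF_G = 7+12 = 19
ES_H = 4; EF_H = 4+11 = 15
ES_I = 16; EF_I = 16+9 = 25
ES_J = max(EF_D=6, EF_G=19, EF_H=15, EF_I=25) = 25; EF_J = 25+3 = 28
Expected project duration μ = 28 days. Critical path: A → F → I → J.

Backward pass:
LF_J = 28; LS_J = 28−3 = 25
LF_I = LS_J = 25; LS_I = 25−9 = 16
LF_H = LS_J = 25; LS_H = 25−11 = 14
LF_G = LS_J = 25; LS_G = 25−12 = 13
LF_F = LS_I = 16; LS_F = 16−8 = 8
LF_E = LS_G = 13; LS_E = 13−7 = 6
LF_D = LS_J = 25; LS_D = 25−6 = 19
LF_C = LS_G = 13; LS_C = 13−5 = 8
LF_B = min(LS_F=8, LS_H=14) = 8; LS_B = 8−4 = 4
LF_A = LS_F = 8; LS_A = 8−8 = 0
Slack_D = LS_D − ES_D = 19 − 0 = 19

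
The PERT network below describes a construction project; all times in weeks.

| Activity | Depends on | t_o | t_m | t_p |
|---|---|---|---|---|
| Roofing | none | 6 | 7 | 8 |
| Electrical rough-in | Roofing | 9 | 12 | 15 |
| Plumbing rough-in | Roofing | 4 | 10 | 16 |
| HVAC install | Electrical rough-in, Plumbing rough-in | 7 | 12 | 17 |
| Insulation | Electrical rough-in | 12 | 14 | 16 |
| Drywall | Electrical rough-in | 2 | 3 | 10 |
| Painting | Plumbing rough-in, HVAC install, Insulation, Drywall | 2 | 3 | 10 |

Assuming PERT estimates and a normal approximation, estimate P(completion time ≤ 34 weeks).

te_Roofing = (6 + 4·7 + 8)/6 = 42/6 = 7; σ²_Roofing = ((8−6)/6)² = 0.111
te_Electrical rough-in = (9 + 4·12 + 15)/6 = 72/6 = 12; σ²_Electrical rough-in = ((15−9)/6)² = 1.000
te_Plumbing rough-in = (4 + 4·10 + 16)/6 = 60/6 = 10; σ²_Plumbing rough-in = ((16−4)/6)² = 4.000
te_HVAC install = (7 + 4·12 + 17)/6 = 72/6 = 12; σ²_HVAC install = ((17−7)/6)² = 2.778
te_Insulation = (12 + 4·14 + 16)/6 = 84/6 = 14; σ²_Insulation = ((16−12)/6)² = 0.444
te_Drywall = (2 + 4·3 + 10)/6 = 24/6 = 4; σ²_Drywall = ((10−2)/6)² = 1.778
te_Painting = (2 + 4·3 + 10)/6 = 24/6 = 4; σ²_Painting = ((10−2)/6)² = 1.778

Forward pass:
ES_Roofing = 0; EF_Roofing = 7
ES_Electrical rough-in = 7; EF_Electrical rough-in = 7+12 = 19
ES_Plumbing rough-in = 7; EF_Plumbing rough-in = 7+10 = 17
ES_HVAC install = max(EF_Electrical rough-in=19, EF_Plumbing rough-in=17) = 19; EF_HVAC install = 19+12 = 31
ES_Insulation = 19; EF_Insulation = 19+14 = 33
ES_Drywall = 19; EF_Drywall = 19+4 = 23
ES_Painting = max(EF_Plumbing rough-in=17, EF_HVAC install=31, EF_Insulation=33, EF_Drywall=23) = 33; EF_Painting = 33+4 = 37
Expected project duration μ = 37 weeks. Critical path: Roofing → Electrical rough-in → Insulation → Painting.

Variance along critical path = 0.111 + 1.000 + 0.444 + 1.778 = 3.333; σ = √3.333 = 1.826 weeks.
Z = (34 − 37) / 1.826 = -1.643
P(T ≤ 34) = Φ(-1.643) ≈ 0.050

0.050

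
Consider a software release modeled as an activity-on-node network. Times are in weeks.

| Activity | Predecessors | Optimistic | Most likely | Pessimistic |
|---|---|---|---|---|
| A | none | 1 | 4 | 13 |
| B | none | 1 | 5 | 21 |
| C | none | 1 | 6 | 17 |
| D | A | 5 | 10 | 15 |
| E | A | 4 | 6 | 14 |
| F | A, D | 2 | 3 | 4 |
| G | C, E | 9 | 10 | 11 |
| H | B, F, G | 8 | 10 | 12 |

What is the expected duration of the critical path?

te_A = (1 + 4·4 + 13)/6 = 30/6 = 5
te_B = (1 + 4·5 + 21)/6 = 42/6 = 7
te_C = (1 + 4·6 + 17)/6 = 42/6 = 7
te_D = (5 + 4·10 + 15)/6 = 60/6 = 10
te_E = (4 + 4·6 + 14)/6 = 42/6 = 7
te_F = (2 + 4·3 + 4)/6 = 18/6 = 3
te_G = (9 + 4·10 + 11)/6 = 60/6 = 10
te_H = (8 + 4·10 + 12)/6 = 60/6 = 10

Forward pass:
ES_A = 0; EF_A = 5
ES_B = 0; EF_B = 7
ES_C = 0; EF_C = 7
ES_D = 5; EF_D = 5+10 = 15
ES_E = 5; EF_E = 5+7 = 12
ES_F = max(EF_A=5, EF_D=15) = 15; EF_F = 15+3 = 18
ES_G = max(EF_C=7, EF_E=12) = 12; EF_G = 12+10 = 22
ES_H = max(EF_B=7, EF_F=18, EF_G=22) = 22; EF_H = 22+10 = 32
Expected project duration μ = 32 weeks. Critical path: A → E → G → H.

32 weeks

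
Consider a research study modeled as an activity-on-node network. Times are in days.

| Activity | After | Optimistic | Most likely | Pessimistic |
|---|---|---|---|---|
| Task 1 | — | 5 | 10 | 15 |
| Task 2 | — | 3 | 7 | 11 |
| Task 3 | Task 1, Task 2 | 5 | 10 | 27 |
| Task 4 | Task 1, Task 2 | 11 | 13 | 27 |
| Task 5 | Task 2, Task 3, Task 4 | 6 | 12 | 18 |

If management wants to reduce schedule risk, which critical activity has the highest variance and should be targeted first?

te_Task 1 = (5 + 4·10 + 15)/6 = 60/6 = 10; σ²_Task 1 = ((15−5)/6)² = 2.778
te_Task 2 = (3 + 4·7 + 11)/6 = 42/6 = 7; σ²_Task 2 = ((11−3)/6)² = 1.778
te_Task 3 = (5 + 4·10 + 27)/6 = 72/6 = 12; σ²_Task 3 = ((27−5)/6)² = 13.444
te_Task 4 = (11 + 4·13 + 27)/6 = 90/6 = 15; σ²_Task 4 = ((27−11)/6)² = 7.111
te_Task 5 = (6 + 4·12 + 18)/6 = 72/6 = 12; σ²_Task 5 = ((18−6)/6)² = 4.000

Forward pass:
ES_Task 1 = 0; EF_Task 1 = 10
ES_Task 2 = 0; EF_Task 2 = 7
ES_Task 3 = max(EF_Task 1=10, EF_Task 2=7) = 10; EF_Task 3 = 10+12 = 22
ES_Task 4 = max(EF_Task 1=10, EF_Task 2=7) = 10; EF_Task 4 = 10+15 = 25
ES_Task 5 = max(EF_Task 2=7, EF_Task 3=22, EF_Task 4=25) = 25; EF_Task 5 = 25+12 = 37
Expected project duration μ = 37 days. Critical path: Task 1 → Task 4 → Task 5.

Variances on critical path: σ²_Task 1=2.778, σ²_Task 4=7.111, σ²_Task 5=4.000.
Largest is σ²_Task 4 = 7.111.

Task 4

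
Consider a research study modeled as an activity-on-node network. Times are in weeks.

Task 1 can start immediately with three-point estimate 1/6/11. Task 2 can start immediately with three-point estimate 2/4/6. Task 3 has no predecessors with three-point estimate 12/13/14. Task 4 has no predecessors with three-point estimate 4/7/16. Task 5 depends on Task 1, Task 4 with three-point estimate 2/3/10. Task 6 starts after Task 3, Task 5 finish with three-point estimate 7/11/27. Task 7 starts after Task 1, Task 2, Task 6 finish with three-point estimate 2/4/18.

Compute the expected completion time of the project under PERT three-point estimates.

te_Task 1 = (1 + 4·6 + 11)/6 = 36/6 = 6
te_Task 2 = (2 + 4·4 + 6)/6 = 24/6 = 4
te_Task 3 = (12 + 4·13 + 14)/6 = 78/6 = 13
te_Task 4 = (4 + 4·7 + 16)/6 = 48/6 = 8
te_Task 5 = (2 + 4·3 + 10)/6 = 24/6 = 4
te_Task 6 = (7 + 4·11 + 27)/6 = 78/6 = 13
te_Task 7 = (2 + 4·4 + 18)/6 = 36/6 = 6

Forward pass:
ES_Task 1 = 0; EF_Task 1 = 6
ES_Task 2 = 0; EF_Task 2 = 4
ES_Task 3 = 0; EF_Task 3 = 13
ES_Task 4 = 0; EF_Task 4 = 8
ES_Task 5 = max(EF_Task 1=6, EF_Task 4=8) = 8; EF_Task 5 = 8+4 = 12
ES_Task 6 = max(EF_Task 3=13, EF_Task 5=12) = 13; EF_Task 6 = 13+13 = 26
ES_Task 7 = max(EF_Task 1=6, EF_Task 2=4, EF_Task 6=26) = 26; EF_Task 7 = 26+6 = 32
Expected project duration μ = 32 weeks. Critical path: Task 3 → Task 6 → Task 7.

32 weeks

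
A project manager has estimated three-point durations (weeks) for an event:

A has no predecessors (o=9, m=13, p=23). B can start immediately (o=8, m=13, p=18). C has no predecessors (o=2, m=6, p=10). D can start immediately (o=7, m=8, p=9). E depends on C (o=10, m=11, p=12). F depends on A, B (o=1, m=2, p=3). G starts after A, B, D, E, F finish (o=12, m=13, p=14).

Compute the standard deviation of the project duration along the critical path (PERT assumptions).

te_A = (9 + 4·13 + 23)/6 = 84/6 = 14; σ²_A = ((23−9)/6)² = 5.444
te_B = (8 + 4·13 + 18)/6 = 78/6 = 13; σ²_B = ((18−8)/6)² = 2.778
te_C = (2 + 4·6 + 10)/6 = 36/6 = 6; σ²_C = ((10−2)/6)² = 1.778
te_D = (7 + 4·8 + 9)/6 = 48/6 = 8; σ²_D = ((9−7)/6)² = 0.111
te_E = (10 + 4·11 + 12)/6 = 66/6 = 11; σ²_E = ((12−10)/6)² = 0.111
te_F = (1 + 4·2 + 3)/6 = 12/6 = 2; σ²_F = ((3−1)/6)² = 0.111
te_G = (12 + 4·13 + 14)/6 = 78/6 = 13; σ²_G = ((14−12)/6)² = 0.111

Forward pass:
ES_A = 0; EF_A = 14
ES_B = 0; EF_B = 13
ES_C = 0; EF_C = 6
ES_D = 0; EF_D = 8
ES_E = 6; EF_E = 6+11 = 17
ES_F = max(EF_A=14, EF_B=13) = 14; EF_F = 14+2 = 16
ES_G = max(EF_A=14, EF_B=13, EF_D=8, EF_E=17, EF_F=16) = 17; EF_G = 17+13 = 30
Expected project duration μ = 30 weeks. Critical path: C → E → G.

Variance along critical path = 1.778 + 0.111 + 0.111 = 2.000
σ = √2.000 = 1.414 weeks

1.41 weeks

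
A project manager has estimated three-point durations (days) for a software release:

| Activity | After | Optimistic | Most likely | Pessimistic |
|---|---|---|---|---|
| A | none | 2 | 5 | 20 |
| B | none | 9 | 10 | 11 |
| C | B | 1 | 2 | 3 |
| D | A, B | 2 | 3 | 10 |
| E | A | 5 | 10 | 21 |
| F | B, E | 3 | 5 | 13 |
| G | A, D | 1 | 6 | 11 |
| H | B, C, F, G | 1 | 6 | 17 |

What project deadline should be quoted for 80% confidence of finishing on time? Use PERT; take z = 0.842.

35.3 days

te_A = (2 + 4·5 + 20)/6 = 42/6 = 7; σ²_A = ((20−2)/6)² = 9.000
te_B = (9 + 4·10 + 11)/6 = 60/6 = 10; σ²_B = ((11−9)/6)² = 0.111
te_C = (1 + 4·2 + 3)/6 = 12/6 = 2; σ²_C = ((3−1)/6)² = 0.111
te_D = (2 + 4·3 + 10)/6 = 24/6 = 4; σ²_D = ((10−2)/6)² = 1.778
te_E = (5 + 4·10 + 21)/6 = 66/6 = 11; σ²_E = ((21−5)/6)² = 7.111
te_F = (3 + 4·5 + 13)/6 = 36/6 = 6; σ²_F = ((13−3)/6)² = 2.778
te_G = (1 + 4·6 + 11)/6 = 36/6 = 6; σ²_G = ((11−1)/6)² = 2.778
te_H = (1 + 4·6 + 17)/6 = 42/6 = 7; σ²_H = ((17−1)/6)² = 7.111

Forward pass:
ES_A = 0; EF_A = 7
ES_B = 0; EF_B = 10
ES_C = 10; EF_C = 10+2 = 12
ES_D = max(EF_A=7, EF_B=10) = 10; EF_D = 10+4 = 14
ES_E = 7; EF_E = 7+11 = 18
ES_F = max(EF_B=10, EF_E=18) = 18; EF_F = 18+6 = 24
ES_G = max(EF_A=7, EF_D=14) = 14; EF_G = 14+6 = 20
ES_H = max(EF_B=10, EF_C=12, EF_F=24, EF_G=20) = 24; EF_H = 24+7 = 31
Expected project duration μ = 31 days. Critical path: A → E → F → H.

Variance along critical path = 9.000 + 7.111 + 2.778 + 7.111 = 26.000; σ = 5.099 days.
D = μ + z·σ = 31 + 0.842·5.099 = 35.3 days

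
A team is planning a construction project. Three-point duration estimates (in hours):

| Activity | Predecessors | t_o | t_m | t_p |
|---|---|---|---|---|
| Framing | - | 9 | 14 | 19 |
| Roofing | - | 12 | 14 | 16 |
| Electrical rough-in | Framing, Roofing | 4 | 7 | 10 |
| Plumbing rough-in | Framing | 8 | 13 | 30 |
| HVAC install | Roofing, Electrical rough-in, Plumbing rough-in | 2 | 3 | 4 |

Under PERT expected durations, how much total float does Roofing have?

8 hours

te_Framing = (9 + 4·14 + 19)/6 = 84/6 = 14
te_Roofing = (12 + 4·14 + 16)/6 = 84/6 = 14
te_Electrical rough-in = (4 + 4·7 + 10)/6 = 42/6 = 7
te_Plumbing rough-in = (8 + 4·13 + 30)/6 = 90/6 = 15
te_HVAC install = (2 + 4·3 + 4)/6 = 18/6 = 3

Forward pass:
ES_Framing = 0; EF_Framing = 14
ES_Roofing = 0; EF_Roofing = 14
ES_Electrical rough-in = max(EF_Framing=14, EF_Roofing=14) = 14; EF_Electrical rough-in = 14+7 = 21
ES_Plumbing rough-in = 14; EF_Plumbing rough-in = 14+15 = 29
ES_HVAC install = max(EF_Roofing=14, EF_Electrical rough-in=21, EF_Plumbing rough-in=29) = 29; EF_HVAC install = 29+3 = 32
Expected project duration μ = 32 hours. Critical path: Framing → Plumbing rough-in → HVAC install.

Backward pass:
LF_HVAC install = 32; LS_HVAC install = 32−3 = 29
LF_Plumbing rough-in = LS_HVAC install = 29; LS_Plumbing rough-in = 29−15 = 14
LF_Electrical rough-in = LS_HVAC install = 29; LS_Electrical rough-in = 29−7 = 22
LF_Roofing = min(LS_Electrical rough-in=22, LS_HVAC install=29) = 22; LS_Roofing = 22−14 = 8
LF_Framing = min(LS_Electrical rough-in=22, LS_Plumbing rough-in=14) = 14; LS_Framing = 14−14 = 0
Slack_Roofing = LS_Roofing − ES_Roofing = 8 − 0 = 8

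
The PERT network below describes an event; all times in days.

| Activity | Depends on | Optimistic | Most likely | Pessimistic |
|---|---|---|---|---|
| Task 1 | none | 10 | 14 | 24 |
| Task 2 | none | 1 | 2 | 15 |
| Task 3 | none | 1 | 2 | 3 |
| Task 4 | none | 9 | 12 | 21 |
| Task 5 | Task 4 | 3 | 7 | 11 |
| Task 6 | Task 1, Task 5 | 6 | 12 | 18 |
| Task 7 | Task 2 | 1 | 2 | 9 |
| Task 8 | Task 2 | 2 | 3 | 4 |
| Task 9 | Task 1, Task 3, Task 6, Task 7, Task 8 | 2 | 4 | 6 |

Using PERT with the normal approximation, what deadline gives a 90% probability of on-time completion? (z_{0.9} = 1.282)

te_Task 1 = (10 + 4·14 + 24)/6 = 90/6 = 15; σ²_Task 1 = ((24−10)/6)² = 5.444
te_Task 2 = (1 + 4·2 + 15)/6 = 24/6 = 4; σ²_Task 2 = ((15−1)/6)² = 5.444
te_Task 3 = (1 + 4·2 + 3)/6 = 12/6 = 2; σ²_Task 3 = ((3−1)/6)² = 0.111
te_Task 4 = (9 + 4·12 + 21)/6 = 78/6 = 13; σ²_Task 4 = ((21−9)/6)² = 4.000
te_Task 5 = (3 + 4·7 + 11)/6 = 42/6 = 7; σ²_Task 5 = ((11−3)/6)² = 1.778
te_Task 6 = (6 + 4·12 + 18)/6 = 72/6 = 12; σ²_Task 6 = ((18−6)/6)² = 4.000
te_Task 7 = (1 + 4·2 + 9)/6 = 18/6 = 3; σ²_Task 7 = ((9−1)/6)² = 1.778
te_Task 8 = (2 + 4·3 + 4)/6 = 18/6 = 3; σ²_Task 8 = ((4−2)/6)² = 0.111
te_Task 9 = (2 + 4·4 + 6)/6 = 24/6 = 4; σ²_Task 9 = ((6−2)/6)² = 0.444

Forward pass:
ES_Task 1 = 0; EF_Task 1 = 15
ES_Task 2 = 0; EF_Task 2 = 4
ES_Task 3 = 0; EF_Task 3 = 2
ES_Task 4 = 0; EF_Task 4 = 13
ES_Task 5 = 13; EF_Task 5 = 13+7 = 20
ES_Task 6 = max(EF_Task 1=15, EF_Task 5=20) = 20; EF_Task 6 = 20+12 = 32
ES_Task 7 = 4; EF_Task 7 = 4+3 = 7
ES_Task 8 = 4; EF_Task 8 = 4+3 = 7
ES_Task 9 = max(EF_Task 1=15, EF_Task 3=2, EF_Task 6=32, EF_Task 7=7, EF_Task 8=7) = 32; EF_Task 9 = 32+4 = 36
Expected project duration μ = 36 days. Critical path: Task 4 → Task 5 → Task 6 → Task 9.

Variance along critical path = 4.000 + 1.778 + 4.000 + 0.444 = 10.222; σ = 3.197 days.
D = μ + z·σ = 36 + 1.282·3.197 = 40.1 days

40.1 days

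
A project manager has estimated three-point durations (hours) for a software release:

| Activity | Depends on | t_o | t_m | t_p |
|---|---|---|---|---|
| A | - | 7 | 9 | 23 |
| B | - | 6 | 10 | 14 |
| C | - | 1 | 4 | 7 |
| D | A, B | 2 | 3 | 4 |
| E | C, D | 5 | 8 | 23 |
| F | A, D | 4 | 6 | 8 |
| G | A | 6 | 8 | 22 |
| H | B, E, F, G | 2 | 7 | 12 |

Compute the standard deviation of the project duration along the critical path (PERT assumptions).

te_A = (7 + 4·9 + 23)/6 = 66/6 = 11; σ²_A = ((23−7)/6)² = 7.111
te_B = (6 + 4·10 + 14)/6 = 60/6 = 10; σ²_B = ((14−6)/6)² = 1.778
te_C = (1 + 4·4 + 7)/6 = 24/6 = 4; σ²_C = ((7−1)/6)² = 1.000
te_D = (2 + 4·3 + 4)/6 = 18/6 = 3; σ²_D = ((4−2)/6)² = 0.111
te_E = (5 + 4·8 + 23)/6 = 60/6 = 10; σ²_E = ((23−5)/6)² = 9.000
te_F = (4 + 4·6 + 8)/6 = 36/6 = 6; σ²_F = ((8−4)/6)² = 0.444
te_G = (6 + 4·8 + 22)/6 = 60/6 = 10; σ²_G = ((22−6)/6)² = 7.111
te_H = (2 + 4·7 + 12)/6 = 42/6 = 7; σ²_H = ((12−2)/6)² = 2.778

Forward pass:
ES_A = 0; EF_A = 11
ES_B = 0; EF_B = 10
ES_C = 0; EF_C = 4
ES_D = max(EF_A=11, EF_B=10) = 11; EF_D = 11+3 = 14
ES_E = max(EF_C=4, EF_D=14) = 14; EF_E = 14+10 = 24
ES_F = max(EF_A=11, EF_D=14) = 14; EF_F = 14+6 = 20
ES_G = 11; EF_G = 11+10 = 21
ES_H = max(EF_B=10, EF_E=24, EF_F=20, EF_G=21) = 24; EF_H = 24+7 = 31
Expected project duration μ = 31 hours. Critical path: A → D → E → H.

Variance along critical path = 7.111 + 0.111 + 9.000 + 2.778 = 19.000
σ = √19.000 = 4.359 hours

4.36 hours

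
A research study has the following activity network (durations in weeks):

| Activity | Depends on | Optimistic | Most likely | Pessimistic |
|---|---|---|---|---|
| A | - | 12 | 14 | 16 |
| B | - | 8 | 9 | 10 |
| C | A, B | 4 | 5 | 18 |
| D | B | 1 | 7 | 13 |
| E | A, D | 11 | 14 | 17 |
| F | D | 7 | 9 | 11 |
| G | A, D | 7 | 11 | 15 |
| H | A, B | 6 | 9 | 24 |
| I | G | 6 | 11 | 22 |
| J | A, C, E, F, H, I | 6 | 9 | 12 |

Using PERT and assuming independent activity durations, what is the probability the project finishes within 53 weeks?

te_A = (12 + 4·14 + 16)/6 = 84/6 = 14; σ²_A = ((16−12)/6)² = 0.444
te_B = (8 + 4·9 + 10)/6 = 54/6 = 9; σ²_B = ((10−8)/6)² = 0.111
te_C = (4 + 4·5 + 18)/6 = 42/6 = 7; σ²_C = ((18−4)/6)² = 5.444
te_D = (1 + 4·7 + 13)/6 = 42/6 = 7; σ²_D = ((13−1)/6)² = 4.000
te_E = (11 + 4·14 + 17)/6 = 84/6 = 14; σ²_E = ((17−11)/6)² = 1.000
te_F = (7 + 4·9 + 11)/6 = 54/6 = 9; σ²_F = ((11−7)/6)² = 0.444
te_G = (7 + 4·11 + 15)/6 = 66/6 = 11; σ²_G = ((15−7)/6)² = 1.778
te_H = (6 + 4·9 + 24)/6 = 66/6 = 11; σ²_H = ((24−6)/6)² = 9.000
te_I = (6 + 4·11 + 22)/6 = 72/6 = 12; σ²_I = ((22−6)/6)² = 7.111
te_J = (6 + 4·9 + 12)/6 = 54/6 = 9; σ²_J = ((12−6)/6)² = 1.000

Forward pass:
ES_A = 0; EF_A = 14
ES_B = 0; EF_B = 9
ES_C = max(EF_A=14, EF_B=9) = 14; EF_C = 14+7 = 21
ES_D = 9; EF_D = 9+7 = 16
ES_E = max(EF_A=14, EF_D=16) = 16; EF_E = 16+14 = 30
ES_F = 16; EF_F = 16+9 = 25
ES_G = max(EF_A=14, EF_D=16) = 16; EF_G = 16+11 = 27
ES_H = max(EF_A=14, EF_B=9) = 14; EF_H = 14+11 = 25
ES_I = 27; EF_I = 27+12 = 39
ES_J = max(EF_A=14, EF_C=21, EF_E=30, EF_F=25, EF_H=25, EF_I=39) = 39; EF_J = 39+9 = 48
Expected project duration μ = 48 weeks. Critical path: B → D → G → I → J.

Variance along critical path = 0.111 + 4.000 + 1.778 + 7.111 + 1.000 = 14.000; σ = √14.000 = 3.742 weeks.
Z = (53 − 48) / 3.742 = 1.336
P(T ≤ 53) = Φ(1.336) ≈ 0.909

0.909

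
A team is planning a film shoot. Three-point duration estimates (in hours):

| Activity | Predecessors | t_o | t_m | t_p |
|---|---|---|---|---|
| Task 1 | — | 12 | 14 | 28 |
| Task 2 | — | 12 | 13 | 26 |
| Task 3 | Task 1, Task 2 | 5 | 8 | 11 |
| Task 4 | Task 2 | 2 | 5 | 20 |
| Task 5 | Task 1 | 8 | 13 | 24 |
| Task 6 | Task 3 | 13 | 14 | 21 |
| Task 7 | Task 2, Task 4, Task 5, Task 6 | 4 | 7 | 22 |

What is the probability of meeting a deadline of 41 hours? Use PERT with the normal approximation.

0.054

te_Task 1 = (12 + 4·14 + 28)/6 = 96/6 = 16; σ²_Task 1 = ((28−12)/6)² = 7.111
te_Task 2 = (12 + 4·13 + 26)/6 = 90/6 = 15; σ²_Task 2 = ((26−12)/6)² = 5.444
te_Task 3 = (5 + 4·8 + 11)/6 = 48/6 = 8; σ²_Task 3 = ((11−5)/6)² = 1.000
te_Task 4 = (2 + 4·5 + 20)/6 = 42/6 = 7; σ²_Task 4 = ((20−2)/6)² = 9.000
te_Task 5 = (8 + 4·13 + 24)/6 = 84/6 = 14; σ²_Task 5 = ((24−8)/6)² = 7.111
te_Task 6 = (13 + 4·14 + 21)/6 = 90/6 = 15; σ²_Task 6 = ((21−13)/6)² = 1.778
te_Task 7 = (4 + 4·7 + 22)/6 = 54/6 = 9; σ²_Task 7 = ((22−4)/6)² = 9.000

Forward pass:
ES_Task 1 = 0; EF_Task 1 = 16
ES_Task 2 = 0; EF_Task 2 = 15
ES_Task 3 = max(EF_Task 1=16, EF_Task 2=15) = 16; EF_Task 3 = 16+8 = 24
ES_Task 4 = 15; EF_Task 4 = 15+7 = 22
ES_Task 5 = 16; EF_Task 5 = 16+14 = 30
ES_Task 6 = 24; EF_Task 6 = 24+15 = 39
ES_Task 7 = max(EF_Task 2=15, EF_Task 4=22, EF_Task 5=30, EF_Task 6=39) = 39; EF_Task 7 = 39+9 = 48
Expected project duration μ = 48 hours. Critical path: Task 1 → Task 3 → Task 6 → Task 7.

Variance along critical path = 7.111 + 1.000 + 1.778 + 9.000 = 18.889; σ = √18.889 = 4.346 hours.
Z = (41 − 48) / 4.346 = -1.611
P(T ≤ 41) = Φ(-1.611) ≈ 0.054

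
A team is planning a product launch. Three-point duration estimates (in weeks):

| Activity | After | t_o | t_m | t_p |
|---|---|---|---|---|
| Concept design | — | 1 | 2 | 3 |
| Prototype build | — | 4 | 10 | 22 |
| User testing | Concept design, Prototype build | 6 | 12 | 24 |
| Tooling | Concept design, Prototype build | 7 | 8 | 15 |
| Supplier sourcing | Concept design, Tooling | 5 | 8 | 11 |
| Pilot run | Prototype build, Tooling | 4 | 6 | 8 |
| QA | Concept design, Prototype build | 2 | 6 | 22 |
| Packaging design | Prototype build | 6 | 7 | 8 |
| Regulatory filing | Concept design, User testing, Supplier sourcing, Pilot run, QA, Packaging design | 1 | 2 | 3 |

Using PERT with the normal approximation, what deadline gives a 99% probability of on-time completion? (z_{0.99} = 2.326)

38.0 weeks

te_Concept design = (1 + 4·2 + 3)/6 = 12/6 = 2; σ²_Concept design = ((3−1)/6)² = 0.111
te_Prototype build = (4 + 4·10 + 22)/6 = 66/6 = 11; σ²_Prototype build = ((22−4)/6)² = 9.000
te_User testing = (6 + 4·12 + 24)/6 = 78/6 = 13; σ²_User testing = ((24−6)/6)² = 9.000
te_Tooling = (7 + 4·8 + 15)/6 = 54/6 = 9; σ²_Tooling = ((15−7)/6)² = 1.778
te_Supplier sourcing = (5 + 4·8 + 11)/6 = 48/6 = 8; σ²_Supplier sourcing = ((11−5)/6)² = 1.000
te_Pilot run = (4 + 4·6 + 8)/6 = 36/6 = 6; σ²_Pilot run = ((8−4)/6)² = 0.444
te_QA = (2 + 4·6 + 22)/6 = 48/6 = 8; σ²_QA = ((22−2)/6)² = 11.111
te_Packaging design = (6 + 4·7 + 8)/6 = 42/6 = 7; σ²_Packaging design = ((8−6)/6)² = 0.111
te_Regulatory filing = (1 + 4·2 + 3)/6 = 12/6 = 2; σ²_Regulatory filing = ((3−1)/6)² = 0.111

Forward pass:
ES_Concept design = 0; EF_Concept design = 2
ES_Prototype build = 0; EF_Prototype build = 11
ES_User testing = max(EF_Concept design=2, EF_Prototype build=11) = 11; EF_User testing = 11+13 = 24
ES_Tooling = max(EF_Concept design=2, EF_Prototype build=11) = 11; EF_Tooling = 11+9 = 20
ES_Supplier sourcing = max(EF_Concept design=2, EF_Tooling=20) = 20; EF_Supplier sourcing = 20+8 = 28
ES_Pilot run = max(EF_Prototype build=11, EF_Tooling=20) = 20; EF_Pilot run = 20+6 = 26
ES_QA = max(EF_Concept design=2, EF_Prototype build=11) = 11; EF_QA = 11+8 = 19
ES_Packaging design = 11; EF_Packaging design = 11+7 = 18
ES_Regulatory filing = max(EF_Concept design=2, EF_User testing=24, EF_Supplier sourcing=28, EF_Pilot run=26, EF_QA=19, EF_Packaging design=18) = 28; EF_Regulatory filing = 28+2 = 30
Expected project duration μ = 30 weeks. Critical path: Prototype build → Tooling → Supplier sourcing → Regulatory filing.

Variance along critical path = 9.000 + 1.778 + 1.000 + 0.111 = 11.889; σ = 3.448 weeks.
D = μ + z·σ = 30 + 2.326·3.448 = 38.0 weeks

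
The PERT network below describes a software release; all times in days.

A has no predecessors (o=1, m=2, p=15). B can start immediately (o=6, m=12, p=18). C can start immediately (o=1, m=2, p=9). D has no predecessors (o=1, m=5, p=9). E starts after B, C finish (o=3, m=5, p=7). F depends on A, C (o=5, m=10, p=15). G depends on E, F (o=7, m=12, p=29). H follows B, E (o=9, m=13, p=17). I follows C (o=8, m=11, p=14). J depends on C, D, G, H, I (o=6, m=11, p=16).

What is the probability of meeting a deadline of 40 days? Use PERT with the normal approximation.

te_A = (1 + 4·2 + 15)/6 = 24/6 = 4; σ²_A = ((15−1)/6)² = 5.444
te_B = (6 + 4·12 + 18)/6 = 72/6 = 12; σ²_B = ((18−6)/6)² = 4.000
te_C = (1 + 4·2 + 9)/6 = 18/6 = 3; σ²_C = ((9−1)/6)² = 1.778
te_D = (1 + 4·5 + 9)/6 = 30/6 = 5; σ²_D = ((9−1)/6)² = 1.778
te_E = (3 + 4·5 + 7)/6 = 30/6 = 5; σ²_E = ((7−3)/6)² = 0.444
te_F = (5 + 4·10 + 15)/6 = 60/6 = 10; σ²_F = ((15−5)/6)² = 2.778
te_G = (7 + 4·12 + 29)/6 = 84/6 = 14; σ²_G = ((29−7)/6)² = 13.444
te_H = (9 + 4·13 + 17)/6 = 78/6 = 13; σ²_H = ((17−9)/6)² = 1.778
te_I = (8 + 4·11 + 14)/6 = 66/6 = 11; σ²_I = ((14−8)/6)² = 1.000
te_J = (6 + 4·11 + 16)/6 = 66/6 = 11; σ²_J = ((16−6)/6)² = 2.778

Forward pass:
ES_A = 0; EF_A = 4
ES_B = 0; EF_B = 12
ES_C = 0; EF_C = 3
ES_D = 0; EF_D = 5
ES_E = max(EF_B=12, EF_C=3) = 12; EF_E = 12+5 = 17
ES_F = max(EF_A=4, EF_C=3) = 4; EF_F = 4+10 = 14
ES_G = max(EF_E=17, EF_F=14) = 17; EF_G = 17+14 = 31
ES_H = max(EF_B=12, EF_E=17) = 17; EF_H = 17+13 = 30
ES_I = 3; EF_I = 3+11 = 14
ES_J = max(EF_C=3, EF_D=5, EF_G=31, EF_H=30, EF_I=14) = 31; EF_J = 31+11 = 42
Expected project duration μ = 42 days. Critical path: B → E → G → J.

Variance along critical path = 4.000 + 0.444 + 13.444 + 2.778 = 20.667; σ = √20.667 = 4.546 days.
Z = (40 − 42) / 4.546 = -0.440
P(T ≤ 40) = Φ(-0.440) ≈ 0.330

0.330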